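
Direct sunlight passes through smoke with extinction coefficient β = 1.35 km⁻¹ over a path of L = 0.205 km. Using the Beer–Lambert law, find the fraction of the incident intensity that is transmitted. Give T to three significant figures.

0.758

τ = β·L = 1.35 × 0.205 = 0.2767.
T = exp(−0.2767) = 0.7582.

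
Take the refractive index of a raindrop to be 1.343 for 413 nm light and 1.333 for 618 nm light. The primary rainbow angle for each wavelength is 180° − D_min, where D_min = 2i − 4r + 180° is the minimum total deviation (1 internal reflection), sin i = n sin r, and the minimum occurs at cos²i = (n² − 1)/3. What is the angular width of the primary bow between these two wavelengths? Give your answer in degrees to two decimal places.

1.43°

At 413 nm (n = 1.343): cos²i = 0.26788 → i = 58.830°, r = 39.577°, D_min = 139.354°, rainbow angle = 40.646°.
At 618 nm (n = 1.333): cos²i = 0.25896 → i = 59.410°, r = 40.225°, D_min = 137.922°, rainbow angle = 42.078°.
Angular width = |40.646° − 42.078°| = 1.432°.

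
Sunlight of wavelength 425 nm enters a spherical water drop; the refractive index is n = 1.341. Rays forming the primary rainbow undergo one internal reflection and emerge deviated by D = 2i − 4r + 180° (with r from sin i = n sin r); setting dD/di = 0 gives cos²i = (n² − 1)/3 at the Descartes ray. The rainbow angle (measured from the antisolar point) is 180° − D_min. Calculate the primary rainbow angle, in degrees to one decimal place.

cos²i = (1.79828 − 1)/3 = 0.26609; i = arccos(0.51584) = 58.946°.
sin r = sin 58.946°/1.341 = 0.63884; r = 39.705°.
D_min = 2·58.946° − 4·39.705° + 180° = 139.071°.
Rainbow angle = 180° − D_min = 40.929°.

40.9°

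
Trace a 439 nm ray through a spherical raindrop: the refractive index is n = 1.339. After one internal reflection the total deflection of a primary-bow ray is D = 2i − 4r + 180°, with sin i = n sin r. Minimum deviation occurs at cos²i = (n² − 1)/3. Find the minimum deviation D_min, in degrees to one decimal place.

138.8°

cos²i = (1.79292 − 1)/3 = 0.26431; i = arccos(0.51411) = 59.062°.
sin r = sin 59.062°/1.339 = 0.64057; r = 39.834°.
D_min = 2·59.062° − 4·39.834° + 180° = 138.786°.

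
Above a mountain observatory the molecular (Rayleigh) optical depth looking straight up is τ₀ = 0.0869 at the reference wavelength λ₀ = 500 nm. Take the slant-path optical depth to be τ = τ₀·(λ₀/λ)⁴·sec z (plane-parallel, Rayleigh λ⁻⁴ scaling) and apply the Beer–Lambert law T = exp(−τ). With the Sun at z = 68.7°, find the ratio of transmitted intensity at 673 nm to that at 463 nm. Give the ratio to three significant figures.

Airmass: sec 68.7° = 2.7529.
τ(673 nm) = 0.0869 × (500/673)⁴ × 2.7529 = 0.0869 × 0.3047 × 2.7529 = 0.0729.
τ(463 nm) = 0.0869 × (500/463)⁴ × 2.7529 = 0.0869 × 1.3601 × 2.7529 = 0.3254.
T(673)/T(463) = exp(τ_B − τ_A) = exp(0.2525) = 1.2872.

1.29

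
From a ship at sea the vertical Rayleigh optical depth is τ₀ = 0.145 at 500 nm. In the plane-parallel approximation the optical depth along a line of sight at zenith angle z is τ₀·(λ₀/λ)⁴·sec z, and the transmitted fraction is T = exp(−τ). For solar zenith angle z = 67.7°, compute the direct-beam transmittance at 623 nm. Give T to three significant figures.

0.853

sec 67.7° = 2.6354.
τ = 0.145 × (500/623)⁴ × 2.6354 = 0.145 × 0.4149 × 2.6354 = 0.1585.
T = exp(−0.1585) = 0.8534.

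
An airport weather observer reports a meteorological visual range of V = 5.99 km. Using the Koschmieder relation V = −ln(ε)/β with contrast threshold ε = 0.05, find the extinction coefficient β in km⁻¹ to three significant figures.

β = −ln(0.05) / V = 2.996 / 5.99 = 0.5001 km⁻¹.

0.500 km⁻¹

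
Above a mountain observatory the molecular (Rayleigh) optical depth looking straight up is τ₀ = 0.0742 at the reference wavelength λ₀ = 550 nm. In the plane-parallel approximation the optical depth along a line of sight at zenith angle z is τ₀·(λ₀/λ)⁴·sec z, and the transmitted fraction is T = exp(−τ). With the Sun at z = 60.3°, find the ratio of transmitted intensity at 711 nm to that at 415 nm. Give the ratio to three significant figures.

Airmass: sec 60.3° = 2.0183.
τ(711 nm) = 0.0742 × (550/711)⁴ × 2.0183 = 0.0742 × 0.3581 × 2.0183 = 0.0536.
τ(415 nm) = 0.0742 × (550/415)⁴ × 2.0183 = 0.0742 × 3.0850 × 2.0183 = 0.4620.
T(711)/T(415) = exp(τ_B − τ_A) = exp(0.4084) = 1.5044.

1.50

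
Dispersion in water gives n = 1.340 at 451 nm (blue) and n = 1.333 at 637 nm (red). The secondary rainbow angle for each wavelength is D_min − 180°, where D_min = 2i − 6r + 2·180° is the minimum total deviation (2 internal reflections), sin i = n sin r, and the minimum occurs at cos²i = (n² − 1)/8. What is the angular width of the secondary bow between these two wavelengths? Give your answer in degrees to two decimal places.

At 451 nm (n = 1.340): cos²i = 0.09945 → i = 71.618°, r = 45.088°, D_min = 232.709°, rainbow angle = 52.709°.
At 637 nm (n = 1.333): cos²i = 0.09711 → i = 71.843°, r = 45.466°, D_min = 230.891°, rainbow angle = 50.891°.
Angular width = |52.709° − 50.891°| = 1.818°.

1.82°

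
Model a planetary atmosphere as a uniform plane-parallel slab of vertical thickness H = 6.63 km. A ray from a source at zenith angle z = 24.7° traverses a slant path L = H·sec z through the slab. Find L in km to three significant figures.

7.30 km

sec z = 1/cos 24.7° = 1.1007.
L = 6.63 × 1.1007 = 7.298 km.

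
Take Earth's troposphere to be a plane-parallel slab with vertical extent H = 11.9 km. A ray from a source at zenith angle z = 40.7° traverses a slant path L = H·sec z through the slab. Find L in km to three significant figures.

15.7 km

sec z = 1/cos 40.7° = 1.3190.
L = 11.9 × 1.3190 = 15.696 km.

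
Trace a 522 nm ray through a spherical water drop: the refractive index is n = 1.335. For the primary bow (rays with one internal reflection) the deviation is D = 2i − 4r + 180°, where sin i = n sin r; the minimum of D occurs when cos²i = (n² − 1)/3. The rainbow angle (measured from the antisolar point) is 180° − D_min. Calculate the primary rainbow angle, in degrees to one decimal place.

cos²i = (1.78222 − 1)/3 = 0.26074; i = arccos(0.51063) = 59.294°.
sin r = sin 59.294°/1.335 = 0.64405; r = 40.094°.
D_min = 2·59.294° − 4·40.094° + 180° = 138.212°.
Rainbow angle = 180° − D_min = 41.788°.

41.8°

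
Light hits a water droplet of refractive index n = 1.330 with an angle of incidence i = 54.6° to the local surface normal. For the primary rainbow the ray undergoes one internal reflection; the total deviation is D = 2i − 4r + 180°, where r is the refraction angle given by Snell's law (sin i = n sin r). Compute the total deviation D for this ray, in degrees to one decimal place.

sin r = sin 54.6° / 1.330 = 0.8151/1.330 = 0.6129; r = 37.80°.
D = 2·54.6° − 4·37.80° + 180° = 109.20° − 151.19° + 180° = 138.01°.

138.0°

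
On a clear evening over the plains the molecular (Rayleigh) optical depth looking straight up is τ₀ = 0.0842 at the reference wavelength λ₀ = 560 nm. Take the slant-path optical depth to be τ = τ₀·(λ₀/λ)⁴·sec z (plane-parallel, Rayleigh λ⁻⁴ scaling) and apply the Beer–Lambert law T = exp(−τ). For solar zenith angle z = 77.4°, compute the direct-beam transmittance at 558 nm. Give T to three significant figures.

sec 77.4° = 4.5841.
τ = 0.0842 × (560/558)⁴ × 4.5841 = 0.0842 × 1.0144 × 4.5841 = 0.3915.
T = exp(−0.3915) = 0.6760.

0.676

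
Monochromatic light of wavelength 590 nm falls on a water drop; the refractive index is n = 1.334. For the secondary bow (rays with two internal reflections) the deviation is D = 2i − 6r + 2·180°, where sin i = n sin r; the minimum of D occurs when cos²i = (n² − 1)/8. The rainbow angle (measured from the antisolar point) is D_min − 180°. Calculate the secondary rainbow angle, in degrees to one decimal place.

51.2°

cos²i = (1.77956 − 1)/8 = 0.09744; i = arccos(0.31216) = 71.810°.
sin r = sin 71.810°/1.334 = 0.71217; r = 45.411°.
D_min = 2·71.810° − 6·45.411° + 360° = 231.153°.
Rainbow angle = D_min − 180° = 51.153°.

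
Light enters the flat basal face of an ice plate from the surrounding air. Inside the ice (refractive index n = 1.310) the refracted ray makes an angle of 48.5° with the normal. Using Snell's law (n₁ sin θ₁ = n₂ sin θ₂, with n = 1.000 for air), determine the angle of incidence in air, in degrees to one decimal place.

Snell: sin θ_i = n · sin θ_r = 1.310 × sin 48.5° = 1.310 × 0.7490 = 0.9811.
θ_i = arcsin(0.9811) = 78.85°.

78.9°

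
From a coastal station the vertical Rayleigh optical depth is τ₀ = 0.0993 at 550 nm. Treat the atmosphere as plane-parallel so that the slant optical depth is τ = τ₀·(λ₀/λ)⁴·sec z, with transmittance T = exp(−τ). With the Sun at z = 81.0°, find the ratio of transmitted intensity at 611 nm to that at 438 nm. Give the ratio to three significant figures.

3.19

Airmass: sec 81.0° = 6.3925.
τ(611 nm) = 0.0993 × (550/611)⁴ × 6.3925 = 0.0993 × 0.6566 × 6.3925 = 0.4168.
τ(438 nm) = 0.0993 × (550/438)⁴ × 6.3925 = 0.0993 × 2.4863 × 6.3925 = 1.5782.
T(611)/T(438) = exp(τ_B − τ_A) = exp(1.1615) = 3.1946.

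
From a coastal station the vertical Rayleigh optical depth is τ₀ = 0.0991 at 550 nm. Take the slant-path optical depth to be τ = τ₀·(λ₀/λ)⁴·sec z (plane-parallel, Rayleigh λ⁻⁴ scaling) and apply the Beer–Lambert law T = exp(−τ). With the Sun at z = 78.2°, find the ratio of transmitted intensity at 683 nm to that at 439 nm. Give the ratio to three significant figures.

Airmass: sec 78.2° = 4.8901.
τ(683 nm) = 0.0991 × (550/683)⁴ × 4.8901 = 0.0991 × 0.4205 × 4.8901 = 0.2038.
τ(439 nm) = 0.0991 × (550/439)⁴ × 4.8901 = 0.0991 × 2.4637 × 4.8901 = 1.1939.
T(683)/T(439) = exp(τ_B − τ_A) = exp(0.9902) = 2.6917.

2.69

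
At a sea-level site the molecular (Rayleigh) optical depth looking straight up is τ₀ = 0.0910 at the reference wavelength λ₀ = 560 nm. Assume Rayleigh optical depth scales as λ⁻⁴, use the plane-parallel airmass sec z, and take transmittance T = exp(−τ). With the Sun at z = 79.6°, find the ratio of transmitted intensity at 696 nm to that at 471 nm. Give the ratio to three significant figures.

2.22

Airmass: sec 79.6° = 5.5396.
τ(696 nm) = 0.0910 × (560/696)⁴ × 5.5396 = 0.0910 × 0.4191 × 5.5396 = 0.2113.
τ(471 nm) = 0.0910 × (560/471)⁴ × 5.5396 = 0.0910 × 1.9983 × 5.5396 = 1.0074.
T(696)/T(471) = exp(τ_B − τ_A) = exp(0.7961) = 2.2169.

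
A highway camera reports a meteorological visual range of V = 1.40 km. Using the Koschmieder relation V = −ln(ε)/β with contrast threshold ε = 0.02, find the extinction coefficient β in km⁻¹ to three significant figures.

2.79 km⁻¹

β = −ln(0.02) / V = 3.912 / 1.40 = 2.7943 km⁻¹.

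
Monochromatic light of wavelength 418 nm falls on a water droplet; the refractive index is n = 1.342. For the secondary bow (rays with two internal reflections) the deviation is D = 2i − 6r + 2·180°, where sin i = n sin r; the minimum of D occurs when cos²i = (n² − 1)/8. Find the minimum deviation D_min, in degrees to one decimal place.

cos²i = (1.80096 − 1)/8 = 0.10012; i = arccos(0.31642) = 71.554°.
sin r = sin 71.554°/1.342 = 0.70687; r = 44.981°.
D_min = 2·71.554° − 6·44.981° + 360° = 233.222°.

233.2°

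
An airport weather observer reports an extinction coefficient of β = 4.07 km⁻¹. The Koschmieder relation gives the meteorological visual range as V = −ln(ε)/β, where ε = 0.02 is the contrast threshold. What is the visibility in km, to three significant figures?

V = −ln(0.02) / 4.07 = 3.912 / 4.07 = 0.9612 km.

0.961 km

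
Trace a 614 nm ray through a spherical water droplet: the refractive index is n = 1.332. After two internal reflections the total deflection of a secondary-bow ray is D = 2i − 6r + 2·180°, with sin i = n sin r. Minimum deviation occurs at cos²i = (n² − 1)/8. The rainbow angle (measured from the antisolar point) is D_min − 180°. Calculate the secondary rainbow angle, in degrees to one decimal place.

cos²i = (1.77422 − 1)/8 = 0.09678; i = arccos(0.31109) = 71.875°.
sin r = sin 71.875°/1.332 = 0.71350; r = 45.520°.
D_min = 2·71.875° − 6·45.520° + 360° = 230.628°.
Rainbow angle = D_min − 180° = 50.628°.

50.6°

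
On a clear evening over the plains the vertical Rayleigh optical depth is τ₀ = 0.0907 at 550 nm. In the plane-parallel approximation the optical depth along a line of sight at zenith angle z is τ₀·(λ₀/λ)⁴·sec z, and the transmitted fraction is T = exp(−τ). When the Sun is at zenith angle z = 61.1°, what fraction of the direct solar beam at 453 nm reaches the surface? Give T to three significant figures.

sec 61.1° = 2.0692.
τ = 0.0907 × (550/453)⁴ × 2.0692 = 0.0907 × 2.1730 × 2.0692 = 0.4078.
T = exp(−0.4078) = 0.6651.

0.665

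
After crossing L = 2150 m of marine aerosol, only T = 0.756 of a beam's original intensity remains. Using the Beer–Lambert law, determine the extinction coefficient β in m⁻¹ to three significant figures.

Beer–Lambert: T = exp(−βL) ⇒ β = −ln(T)/L = −ln(0.756)/2150 = 0.2797/2150 = 0.0001301 m⁻¹.

0.000130 m⁻¹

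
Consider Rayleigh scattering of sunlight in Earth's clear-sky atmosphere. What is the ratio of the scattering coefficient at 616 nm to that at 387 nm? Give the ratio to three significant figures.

Rayleigh scattering ∝ λ⁻⁴, so the ratio of coefficients is the inverse fourth power of the wavelength ratio.
σ(616)/σ(387) = (387/616)⁴ = (0.6282)⁴ = 0.1558.

0.156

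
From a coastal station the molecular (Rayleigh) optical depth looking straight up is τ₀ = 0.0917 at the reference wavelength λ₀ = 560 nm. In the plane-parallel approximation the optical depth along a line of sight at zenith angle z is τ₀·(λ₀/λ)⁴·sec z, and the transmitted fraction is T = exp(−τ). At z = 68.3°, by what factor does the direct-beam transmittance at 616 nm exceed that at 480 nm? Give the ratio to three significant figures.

Airmass: sec 68.3° = 2.7046.
τ(616 nm) = 0.0917 × (560/616)⁴ × 2.7046 = 0.0917 × 0.6830 × 2.7046 = 0.1694.
τ(480 nm) = 0.0917 × (560/480)⁴ × 2.7046 = 0.0917 × 1.8526 × 2.7046 = 0.4595.
T(616)/T(480) = exp(τ_B − τ_A) = exp(0.2901) = 1.3365.

1.34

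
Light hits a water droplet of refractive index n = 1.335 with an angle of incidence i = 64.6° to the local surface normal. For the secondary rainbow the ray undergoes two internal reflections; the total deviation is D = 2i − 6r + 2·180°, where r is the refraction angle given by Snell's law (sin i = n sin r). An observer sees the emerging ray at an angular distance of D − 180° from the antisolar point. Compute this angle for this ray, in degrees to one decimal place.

sin r = sin 64.6° / 1.335 = 0.9033/1.335 = 0.6767; r = 42.58°.
D = 2·64.6° − 6·42.58° + 2·180° = 129.20° − 255.50° + 360° = 233.70°.
Angle from antisolar point = D − 180° = 53.70°.

53.7°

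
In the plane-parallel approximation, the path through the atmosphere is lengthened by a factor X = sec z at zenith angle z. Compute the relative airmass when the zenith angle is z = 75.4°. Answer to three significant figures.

X = sec z = 1/cos 75.4° = 1/0.2521 = 3.9672.

3.97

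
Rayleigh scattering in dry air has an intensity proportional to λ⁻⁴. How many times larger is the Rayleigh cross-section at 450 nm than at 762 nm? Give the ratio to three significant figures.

8.22

Rayleigh scattering ∝ λ⁻⁴, so the ratio of coefficients is the inverse fourth power of the wavelength ratio.
σ(450)/σ(762) = (762/450)⁴ = (1.6933)⁴ = 8.222.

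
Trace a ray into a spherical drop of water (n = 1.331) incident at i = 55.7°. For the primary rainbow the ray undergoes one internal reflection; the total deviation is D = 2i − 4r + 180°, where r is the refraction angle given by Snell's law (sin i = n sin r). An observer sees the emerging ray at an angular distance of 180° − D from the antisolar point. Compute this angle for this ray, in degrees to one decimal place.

42.1°

sin r = sin 55.7° / 1.331 = 0.8261/1.331 = 0.6207; r = 38.36°.
D = 2·55.7° − 4·38.36° + 180° = 111.40° − 153.46° + 180° = 137.94°.
Angle from antisolar point = 180° − D = 42.06°.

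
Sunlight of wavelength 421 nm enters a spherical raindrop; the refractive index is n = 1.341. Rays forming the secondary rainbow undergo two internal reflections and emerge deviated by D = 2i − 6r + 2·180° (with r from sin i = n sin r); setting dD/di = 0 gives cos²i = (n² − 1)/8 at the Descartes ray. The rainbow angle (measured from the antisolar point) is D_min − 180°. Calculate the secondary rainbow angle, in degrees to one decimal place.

cos²i = (1.79828 − 1)/8 = 0.09979; i = arccos(0.31589) = 71.586°.
sin r = sin 71.586°/1.341 = 0.70753; r = 45.034°.
D_min = 2·71.586° − 6·45.034° + 360° = 232.966°.
Rainbow angle = D_min − 180° = 52.966°.

53.0°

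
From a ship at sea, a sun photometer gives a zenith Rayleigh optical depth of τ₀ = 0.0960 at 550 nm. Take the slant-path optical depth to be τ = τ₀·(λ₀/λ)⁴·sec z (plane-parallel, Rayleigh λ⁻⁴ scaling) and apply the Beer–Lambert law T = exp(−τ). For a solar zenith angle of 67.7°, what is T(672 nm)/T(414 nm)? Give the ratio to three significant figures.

Airmass: sec 67.7° = 2.6354.
τ(672 nm) = 0.0960 × (550/672)⁴ × 2.6354 = 0.0960 × 0.4487 × 2.6354 = 0.1135.
τ(414 nm) = 0.0960 × (550/414)⁴ × 2.6354 = 0.0960 × 3.1149 × 2.6354 = 0.7881.
T(672)/T(414) = exp(τ_B − τ_A) = exp(0.6745) = 1.9631.

1.96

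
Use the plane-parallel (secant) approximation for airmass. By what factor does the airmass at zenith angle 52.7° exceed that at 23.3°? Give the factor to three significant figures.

X(52.7°)/X(23.3°) = sec 52.7° / sec 23.3° = cos 23.3° / cos 52.7° = 0.9184/0.6060 = 1.5156.

1.52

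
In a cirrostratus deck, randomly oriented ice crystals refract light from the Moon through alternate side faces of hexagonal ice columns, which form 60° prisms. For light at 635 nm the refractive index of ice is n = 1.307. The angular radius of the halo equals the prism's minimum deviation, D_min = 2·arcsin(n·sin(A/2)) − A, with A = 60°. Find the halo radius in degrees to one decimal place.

21.6°

n·sin(A/2) = 1.307 × sin 30° = 1.307 × 0.5000 = 0.6535.
D_min = 2·arcsin(0.6535) − 60° = 2 × 40.806° − 60° = 21.612°.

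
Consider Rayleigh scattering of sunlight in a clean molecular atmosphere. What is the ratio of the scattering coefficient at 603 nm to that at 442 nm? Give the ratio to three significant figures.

0.289

Rayleigh scattering ∝ λ⁻⁴, so the ratio of coefficients is the inverse fourth power of the wavelength ratio.
σ(603)/σ(442) = (442/603)⁴ = (0.7330)⁴ = 0.2887.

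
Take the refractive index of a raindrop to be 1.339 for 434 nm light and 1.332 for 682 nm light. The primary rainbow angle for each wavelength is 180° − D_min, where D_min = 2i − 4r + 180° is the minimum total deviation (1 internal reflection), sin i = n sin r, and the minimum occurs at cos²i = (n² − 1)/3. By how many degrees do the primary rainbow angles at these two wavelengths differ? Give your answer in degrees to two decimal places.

1.01°

At 434 nm (n = 1.339): cos²i = 0.26431 → i = 59.062°, r = 39.834°, D_min = 138.786°, rainbow angle = 41.214°.
At 682 nm (n = 1.332): cos²i = 0.25807 → i = 59.469°, r = 40.290°, D_min = 137.776°, rainbow angle = 42.224°.
Angular width = |41.214° − 42.224°| = 1.010°.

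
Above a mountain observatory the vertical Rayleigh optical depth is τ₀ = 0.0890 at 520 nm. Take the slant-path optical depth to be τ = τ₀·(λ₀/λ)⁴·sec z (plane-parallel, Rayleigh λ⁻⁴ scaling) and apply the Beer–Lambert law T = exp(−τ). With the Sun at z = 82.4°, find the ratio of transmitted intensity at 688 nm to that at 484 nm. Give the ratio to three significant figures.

1.97

Airmass: sec 82.4° = 7.5611.
τ(688 nm) = 0.0890 × (520/688)⁴ × 7.5611 = 0.0890 × 0.3263 × 7.5611 = 0.2196.
τ(484 nm) = 0.0890 × (520/484)⁴ × 7.5611 = 0.0890 × 1.3324 × 7.5611 = 0.8966.
T(688)/T(484) = exp(τ_B − τ_A) = exp(0.6770) = 1.9680.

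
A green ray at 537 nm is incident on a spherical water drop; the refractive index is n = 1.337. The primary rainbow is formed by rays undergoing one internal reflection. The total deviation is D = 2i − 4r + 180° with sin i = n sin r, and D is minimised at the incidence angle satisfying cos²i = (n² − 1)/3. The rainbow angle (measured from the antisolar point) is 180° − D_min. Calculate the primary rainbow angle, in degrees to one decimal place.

41.5°

cos²i = (1.78757 − 1)/3 = 0.26252; i = arccos(0.51237) = 59.178°.
sin r = sin 59.178°/1.337 = 0.64231; r = 39.964°.
D_min = 2·59.178° − 4·39.964° + 180° = 138.500°.
Rainbow angle = 180° − D_min = 41.500°.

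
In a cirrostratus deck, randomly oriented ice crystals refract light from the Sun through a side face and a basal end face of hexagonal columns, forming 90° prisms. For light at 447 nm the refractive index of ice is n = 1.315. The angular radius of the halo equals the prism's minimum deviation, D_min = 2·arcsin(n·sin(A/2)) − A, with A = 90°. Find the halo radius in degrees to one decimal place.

46.8°

n·sin(A/2) = 1.315 × sin 45° = 1.315 × 0.7071 = 0.9298.
D_min = 2·arcsin(0.9298) − 90° = 2 × 68.411° − 90° = 46.821°.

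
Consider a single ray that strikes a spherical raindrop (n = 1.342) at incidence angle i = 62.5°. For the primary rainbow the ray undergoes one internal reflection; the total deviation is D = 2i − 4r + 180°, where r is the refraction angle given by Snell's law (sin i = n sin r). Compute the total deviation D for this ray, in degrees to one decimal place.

139.5°

sin r = sin 62.5° / 1.342 = 0.8870/1.342 = 0.6610; r = 41.37°.
D = 2·62.5° − 4·41.37° + 180° = 125.00° − 165.49° + 180° = 139.51°.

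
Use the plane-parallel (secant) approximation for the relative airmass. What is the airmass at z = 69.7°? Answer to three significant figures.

X = sec z = 1/cos 69.7° = 1/0.3469 = 2.8824.

2.88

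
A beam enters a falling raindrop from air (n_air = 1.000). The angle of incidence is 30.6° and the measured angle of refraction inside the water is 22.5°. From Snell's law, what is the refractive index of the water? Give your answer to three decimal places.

n = sin θ_i / sin θ_r = sin 30.6° / sin 22.5° = 0.5090 / 0.3827 = 1.3302.

1.330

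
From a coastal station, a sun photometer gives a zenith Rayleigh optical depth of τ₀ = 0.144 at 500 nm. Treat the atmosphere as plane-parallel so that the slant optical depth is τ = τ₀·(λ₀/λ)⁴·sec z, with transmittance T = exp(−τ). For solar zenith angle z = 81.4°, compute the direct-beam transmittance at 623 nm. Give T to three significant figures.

0.671

sec 81.4° = 6.6874.
τ = 0.144 × (500/623)⁴ × 6.6874 = 0.144 × 0.4149 × 6.6874 = 0.3995.
T = exp(−0.3995) = 0.6706.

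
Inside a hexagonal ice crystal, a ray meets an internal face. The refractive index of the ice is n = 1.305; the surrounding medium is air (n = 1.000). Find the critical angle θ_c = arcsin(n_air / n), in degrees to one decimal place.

50.0°

sin θ_c = n_air / n = 1.000 / 1.305 = 0.7663.
θ_c = arcsin(0.7663) = 50.02°.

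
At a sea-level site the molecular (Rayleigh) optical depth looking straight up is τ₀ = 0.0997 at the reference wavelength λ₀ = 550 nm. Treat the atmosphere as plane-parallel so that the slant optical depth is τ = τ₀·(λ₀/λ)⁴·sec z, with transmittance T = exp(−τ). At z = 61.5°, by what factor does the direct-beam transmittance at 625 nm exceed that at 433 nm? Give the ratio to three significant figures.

Airmass: sec 61.5° = 2.0957.
τ(625 nm) = 0.0997 × (550/625)⁴ × 2.0957 = 0.0997 × 0.5997 × 2.0957 = 0.1253.
τ(433 nm) = 0.0997 × (550/433)⁴ × 2.0957 = 0.0997 × 2.6031 × 2.0957 = 0.5439.
T(625)/T(433) = exp(τ_B − τ_A) = exp(0.4186) = 1.5199.

1.52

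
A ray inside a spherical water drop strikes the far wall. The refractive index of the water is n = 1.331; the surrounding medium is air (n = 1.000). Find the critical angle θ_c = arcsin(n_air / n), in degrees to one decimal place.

48.7°

sin θ_c = n_air / n = 1.000 / 1.331 = 0.7513.
θ_c = arcsin(0.7513) = 48.70°.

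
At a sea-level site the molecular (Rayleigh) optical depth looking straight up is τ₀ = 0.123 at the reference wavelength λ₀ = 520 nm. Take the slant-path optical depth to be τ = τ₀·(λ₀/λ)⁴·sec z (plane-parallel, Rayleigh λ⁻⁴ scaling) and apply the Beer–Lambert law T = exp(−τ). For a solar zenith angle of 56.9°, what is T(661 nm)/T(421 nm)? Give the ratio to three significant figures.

Airmass: sec 56.9° = 1.8312.
τ(661 nm) = 0.123 × (520/661)⁴ × 1.8312 = 0.123 × 0.3830 × 1.8312 = 0.0863.
τ(421 nm) = 0.123 × (520/421)⁴ × 1.8312 = 0.123 × 2.3275 × 1.8312 = 0.5242.
T(661)/T(421) = exp(τ_B − τ_A) = exp(0.4380) = 1.5495.

1.55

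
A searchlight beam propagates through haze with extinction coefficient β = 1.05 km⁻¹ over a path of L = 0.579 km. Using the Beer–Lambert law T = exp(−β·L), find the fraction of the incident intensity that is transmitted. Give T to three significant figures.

τ = β·L = 1.05 × 0.579 = 0.6079.
T = exp(−0.6079) = 0.5445.

0.544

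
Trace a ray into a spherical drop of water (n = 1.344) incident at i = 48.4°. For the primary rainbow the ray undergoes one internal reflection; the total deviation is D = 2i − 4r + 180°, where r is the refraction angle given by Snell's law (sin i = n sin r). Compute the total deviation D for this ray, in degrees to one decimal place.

141.6°

sin r = sin 48.4° / 1.344 = 0.7478/1.344 = 0.5564; r = 33.81°.
D = 2·48.4° − 4·33.81° + 180° = 96.80° − 135.23° + 180° = 141.57°.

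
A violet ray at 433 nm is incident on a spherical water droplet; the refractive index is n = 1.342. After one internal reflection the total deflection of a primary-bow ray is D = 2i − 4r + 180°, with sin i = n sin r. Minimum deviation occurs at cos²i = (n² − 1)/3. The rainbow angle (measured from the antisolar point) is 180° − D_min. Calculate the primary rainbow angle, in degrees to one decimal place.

40.8°

cos²i = (1.80096 − 1)/3 = 0.26699; i = arccos(0.51671) = 58.888°.
sin r = sin 58.888°/1.342 = 0.63797; r = 39.641°.
D_min = 2·58.888° − 4·39.641° + 180° = 139.213°.
Rainbow angle = 180° − D_min = 40.787°.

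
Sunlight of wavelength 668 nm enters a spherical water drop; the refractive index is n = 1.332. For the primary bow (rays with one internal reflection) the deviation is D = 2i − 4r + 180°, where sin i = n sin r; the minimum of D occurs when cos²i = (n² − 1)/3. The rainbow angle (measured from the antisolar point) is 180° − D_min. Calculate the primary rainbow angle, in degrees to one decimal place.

42.2°

cos²i = (1.77422 − 1)/3 = 0.25807; i = arccos(0.50801) = 59.469°.
sin r = sin 59.469°/1.332 = 0.64666; r = 40.290°.
D_min = 2·59.469° − 4·40.290° + 180° = 137.776°.
Rainbow angle = 180° − D_min = 42.224°.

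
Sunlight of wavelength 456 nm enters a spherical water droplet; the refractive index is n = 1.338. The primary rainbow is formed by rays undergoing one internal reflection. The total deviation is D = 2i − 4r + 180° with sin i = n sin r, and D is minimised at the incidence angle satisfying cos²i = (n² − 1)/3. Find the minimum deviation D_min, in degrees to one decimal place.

cos²i = (1.79024 − 1)/3 = 0.26341; i = arccos(0.51324) = 59.120°.
sin r = sin 59.120°/1.338 = 0.64144; r = 39.899°.
D_min = 2·59.120° − 4·39.899° + 180° = 138.643°.

138.6°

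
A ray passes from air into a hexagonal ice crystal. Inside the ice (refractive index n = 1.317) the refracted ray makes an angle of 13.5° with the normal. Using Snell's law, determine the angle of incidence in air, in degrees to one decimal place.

Snell: sin θ_i = n · sin θ_r = 1.317 × sin 13.5° = 1.317 × 0.2334 = 0.3074.
θ_i = arcsin(0.3074) = 17.91°.

17.9°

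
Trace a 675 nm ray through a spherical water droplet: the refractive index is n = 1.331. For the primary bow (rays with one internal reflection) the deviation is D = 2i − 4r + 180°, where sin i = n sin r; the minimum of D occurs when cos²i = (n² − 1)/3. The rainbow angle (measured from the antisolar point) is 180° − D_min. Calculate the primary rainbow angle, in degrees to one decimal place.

cos²i = (1.77156 − 1)/3 = 0.25719; i = arccos(0.50714) = 59.527°.
sin r = sin 59.527°/1.331 = 0.64753; r = 40.356°.
D_min = 2·59.527° − 4·40.356° + 180° = 137.630°.
Rainbow angle = 180° − D_min = 42.370°.

42.4°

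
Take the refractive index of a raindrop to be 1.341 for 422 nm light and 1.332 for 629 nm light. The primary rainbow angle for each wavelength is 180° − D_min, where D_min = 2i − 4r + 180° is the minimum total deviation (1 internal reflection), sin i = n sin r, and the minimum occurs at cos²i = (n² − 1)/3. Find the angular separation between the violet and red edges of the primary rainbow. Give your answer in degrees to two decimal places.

At 422 nm (n = 1.341): cos²i = 0.26609 → i = 58.946°, r = 39.705°, D_min = 139.071°, rainbow angle = 40.929°.
At 629 nm (n = 1.332): cos²i = 0.25807 → i = 59.469°, r = 40.290°, D_min = 137.776°, rainbow angle = 42.224°.
Angular width = |40.929° − 42.224°| = 1.295°.

1.29°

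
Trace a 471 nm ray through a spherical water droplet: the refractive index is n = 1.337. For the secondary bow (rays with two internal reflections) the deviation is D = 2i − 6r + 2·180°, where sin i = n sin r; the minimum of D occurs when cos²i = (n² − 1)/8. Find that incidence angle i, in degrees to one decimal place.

cos²i = (1.337² − 1)/8 = (1.78757 − 1)/8 = 0.09845.
cos i = 0.31376, so i = 71.714°.

71.7°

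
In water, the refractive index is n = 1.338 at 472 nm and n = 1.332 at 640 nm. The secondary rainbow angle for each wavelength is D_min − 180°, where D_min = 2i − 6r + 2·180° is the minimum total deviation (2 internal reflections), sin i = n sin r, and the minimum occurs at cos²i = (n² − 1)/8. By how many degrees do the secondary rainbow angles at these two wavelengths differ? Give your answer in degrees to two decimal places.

1.56°

At 472 nm (n = 1.338): cos²i = 0.09878 → i = 71.682°, r = 45.195°, D_min = 232.193°, rainbow angle = 52.193°.
At 640 nm (n = 1.332): cos²i = 0.09678 → i = 71.875°, r = 45.520°, D_min = 230.628°, rainbow angle = 50.628°.
Angular width = |52.193° − 50.628°| = 1.564°.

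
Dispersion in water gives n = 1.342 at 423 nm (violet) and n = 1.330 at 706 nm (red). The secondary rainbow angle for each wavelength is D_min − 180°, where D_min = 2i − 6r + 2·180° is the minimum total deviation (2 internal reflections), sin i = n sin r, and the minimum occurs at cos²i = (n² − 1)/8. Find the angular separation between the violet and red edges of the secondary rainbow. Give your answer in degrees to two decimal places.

3.12°

At 423 nm (n = 1.342): cos²i = 0.10012 → i = 71.554°, r = 44.981°, D_min = 233.222°, rainbow angle = 53.222°.
At 706 nm (n = 1.330): cos²i = 0.09611 → i = 71.940°, r = 45.630°, D_min = 230.101°, rainbow angle = 50.101°.
Angular width = |53.222° − 50.101°| = 3.121°.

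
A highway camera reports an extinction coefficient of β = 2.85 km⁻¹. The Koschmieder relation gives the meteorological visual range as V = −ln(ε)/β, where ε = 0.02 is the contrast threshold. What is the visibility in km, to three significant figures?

1.37 km

V = −ln(0.02) / 2.85 = 3.912 / 2.85 = 1.3726 km.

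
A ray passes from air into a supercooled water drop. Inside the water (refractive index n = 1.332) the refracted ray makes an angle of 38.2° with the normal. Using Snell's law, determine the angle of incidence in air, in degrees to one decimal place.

Snell: sin θ_i = n · sin θ_r = 1.332 × sin 38.2° = 1.332 × 0.6184 = 0.8237.
θ_i = arcsin(0.8237) = 55.46°.

55.5°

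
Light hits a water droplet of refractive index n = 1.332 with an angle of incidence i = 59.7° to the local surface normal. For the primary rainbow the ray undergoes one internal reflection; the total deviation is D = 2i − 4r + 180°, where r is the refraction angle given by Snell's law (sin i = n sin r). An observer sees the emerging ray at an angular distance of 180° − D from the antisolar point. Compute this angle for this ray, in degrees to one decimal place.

sin r = sin 59.7° / 1.332 = 0.8634/1.332 = 0.6482; r = 40.41°.
D = 2·59.7° − 4·40.41° + 180° = 119.40° − 161.62° + 180° = 137.78°.
Angle from antisolar point = 180° − D = 42.22°.

42.2°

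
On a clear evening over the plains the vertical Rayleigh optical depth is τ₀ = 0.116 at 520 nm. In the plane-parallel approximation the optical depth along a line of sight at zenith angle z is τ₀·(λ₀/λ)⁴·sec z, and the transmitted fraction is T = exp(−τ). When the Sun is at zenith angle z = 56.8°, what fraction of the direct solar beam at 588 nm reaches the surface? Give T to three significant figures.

sec 56.8° = 1.8263.
τ = 0.116 × (520/588)⁴ × 1.8263 = 0.116 × 0.6117 × 1.8263 = 0.1296.
T = exp(−0.1296) = 0.8785.

0.878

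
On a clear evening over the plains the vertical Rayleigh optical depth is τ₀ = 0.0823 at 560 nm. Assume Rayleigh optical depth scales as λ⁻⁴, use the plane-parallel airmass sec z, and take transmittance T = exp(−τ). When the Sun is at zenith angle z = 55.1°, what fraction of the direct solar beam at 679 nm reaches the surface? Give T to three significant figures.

0.936

sec 55.1° = 1.7478.
τ = 0.0823 × (560/679)⁴ × 1.7478 = 0.0823 × 0.4627 × 1.7478 = 0.0666.
T = exp(−0.0666) = 0.9356.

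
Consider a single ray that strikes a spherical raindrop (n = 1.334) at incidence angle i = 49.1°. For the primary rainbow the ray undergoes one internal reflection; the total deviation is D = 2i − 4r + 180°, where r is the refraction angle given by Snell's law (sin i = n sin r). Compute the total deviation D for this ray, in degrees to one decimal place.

140.1°

sin r = sin 49.1° / 1.334 = 0.7559/1.334 = 0.5666; r = 34.51°.
D = 2·49.1° − 4·34.51° + 180° = 98.20° − 138.06° + 180° = 140.14°.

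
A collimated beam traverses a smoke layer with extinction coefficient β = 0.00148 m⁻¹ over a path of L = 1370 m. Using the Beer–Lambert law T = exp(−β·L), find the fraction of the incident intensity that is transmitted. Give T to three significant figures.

τ = β·L = 0.00148 × 1370 = 2.0276.
T = exp(−2.0276) = 0.1317.

0.132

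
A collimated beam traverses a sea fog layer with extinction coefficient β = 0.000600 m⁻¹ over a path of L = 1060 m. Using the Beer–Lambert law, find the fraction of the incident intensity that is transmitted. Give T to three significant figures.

0.529

τ = β·L = 0.000600 × 1060 = 0.6360.
T = exp(−0.6360) = 0.5294.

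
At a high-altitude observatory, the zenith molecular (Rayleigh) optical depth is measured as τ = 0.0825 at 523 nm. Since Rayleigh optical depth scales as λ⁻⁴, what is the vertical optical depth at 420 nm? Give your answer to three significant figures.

0.198

τ(420 nm) = τ(523 nm) × (523/420)⁴ = 0.0825 × (1.2452)⁴ = 0.0825 × 2.4044 = 0.1984.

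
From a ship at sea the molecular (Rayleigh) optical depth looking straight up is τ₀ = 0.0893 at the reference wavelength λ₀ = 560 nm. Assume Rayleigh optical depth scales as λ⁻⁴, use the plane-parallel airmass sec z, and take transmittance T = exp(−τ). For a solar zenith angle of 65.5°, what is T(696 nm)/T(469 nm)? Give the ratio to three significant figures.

Airmass: sec 65.5° = 2.4114.
τ(696 nm) = 0.0893 × (560/696)⁴ × 2.4114 = 0.0893 × 0.4191 × 2.4114 = 0.0902.
τ(469 nm) = 0.0893 × (560/469)⁴ × 2.4114 = 0.0893 × 2.0326 × 2.4114 = 0.4377.
T(696)/T(469) = exp(τ_B − τ_A) = exp(0.3475) = 1.4155.

1.42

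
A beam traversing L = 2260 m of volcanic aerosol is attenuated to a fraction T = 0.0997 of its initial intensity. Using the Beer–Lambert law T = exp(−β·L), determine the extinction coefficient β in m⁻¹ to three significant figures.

0.00102 m⁻¹

Beer–Lambert: T = exp(−βL) ⇒ β = −ln(T)/L = −ln(0.0997)/2260 = 2.3056/2260 = 0.00102 m⁻¹.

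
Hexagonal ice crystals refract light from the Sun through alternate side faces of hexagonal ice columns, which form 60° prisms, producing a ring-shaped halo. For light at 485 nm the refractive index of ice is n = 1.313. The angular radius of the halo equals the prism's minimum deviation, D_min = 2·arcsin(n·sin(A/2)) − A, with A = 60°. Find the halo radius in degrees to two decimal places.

n·sin(A/2) = 1.313 × sin 30° = 1.313 × 0.5000 = 0.6565.
D_min = 2·arcsin(0.6565) − 60° = 2 × 41.033° − 60° = 22.067°.

22.07°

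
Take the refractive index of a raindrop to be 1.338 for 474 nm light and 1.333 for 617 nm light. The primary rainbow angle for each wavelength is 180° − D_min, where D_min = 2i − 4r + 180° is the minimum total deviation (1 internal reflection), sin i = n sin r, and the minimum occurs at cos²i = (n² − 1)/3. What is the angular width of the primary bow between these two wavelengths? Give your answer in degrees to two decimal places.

At 474 nm (n = 1.338): cos²i = 0.26341 → i = 59.120°, r = 39.899°, D_min = 138.643°, rainbow angle = 41.357°.
At 617 nm (n = 1.333): cos²i = 0.25896 → i = 59.410°, r = 40.225°, D_min = 137.922°, rainbow angle = 42.078°.
Angular width = |41.357° − 42.078°| = 0.722°.

0.72°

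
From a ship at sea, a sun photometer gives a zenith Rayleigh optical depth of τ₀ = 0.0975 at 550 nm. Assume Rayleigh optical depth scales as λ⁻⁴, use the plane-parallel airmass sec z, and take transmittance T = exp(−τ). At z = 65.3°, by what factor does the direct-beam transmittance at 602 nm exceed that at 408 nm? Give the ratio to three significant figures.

1.84

Airmass: sec 65.3° = 2.3931.
τ(602 nm) = 0.0975 × (550/602)⁴ × 2.3931 = 0.0975 × 0.6967 × 2.3931 = 0.1626.
τ(408 nm) = 0.0975 × (550/408)⁴ × 2.3931 = 0.0975 × 3.3023 × 2.3931 = 0.7705.
T(602)/T(408) = exp(τ_B − τ_A) = exp(0.6079) = 1.8366.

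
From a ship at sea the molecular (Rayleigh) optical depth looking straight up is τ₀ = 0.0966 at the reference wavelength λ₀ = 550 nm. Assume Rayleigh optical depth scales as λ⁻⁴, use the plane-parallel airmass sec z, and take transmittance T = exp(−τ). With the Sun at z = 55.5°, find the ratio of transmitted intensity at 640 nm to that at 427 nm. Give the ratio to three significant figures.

1.46

Airmass: sec 55.5° = 1.7655.
τ(640 nm) = 0.0966 × (550/640)⁴ × 1.7655 = 0.0966 × 0.5454 × 1.7655 = 0.0930.
τ(427 nm) = 0.0966 × (550/427)⁴ × 1.7655 = 0.0966 × 2.7526 × 1.7655 = 0.4694.
T(640)/T(427) = exp(τ_B − τ_A) = exp(0.3764) = 1.4571.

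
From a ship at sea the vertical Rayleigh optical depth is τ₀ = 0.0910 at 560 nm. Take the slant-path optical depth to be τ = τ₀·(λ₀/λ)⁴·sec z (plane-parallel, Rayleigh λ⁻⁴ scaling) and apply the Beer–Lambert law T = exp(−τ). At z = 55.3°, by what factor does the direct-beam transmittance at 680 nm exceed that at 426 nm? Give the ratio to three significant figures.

1.50

Airmass: sec 55.3° = 1.7566.
τ(680 nm) = 0.0910 × (560/680)⁴ × 1.7566 = 0.0910 × 0.4600 × 1.7566 = 0.0735.
τ(426 nm) = 0.0910 × (560/426)⁴ × 1.7566 = 0.0910 × 2.9862 × 1.7566 = 0.4773.
T(680)/T(426) = exp(τ_B − τ_A) = exp(0.4038) = 1.4975.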